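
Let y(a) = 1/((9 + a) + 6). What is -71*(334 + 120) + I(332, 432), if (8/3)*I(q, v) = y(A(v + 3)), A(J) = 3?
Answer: -1547231/48 ≈ -32234.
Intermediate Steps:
y(a) = 1/(15 + a)
I(q, v) = 1/48 (I(q, v) = 3/(8*(15 + 3)) = (3/8)/18 = (3/8)*(1/18) = 1/48)
-71*(334 + 120) + I(332, 432) = -71*(334 + 120) + 1/48 = -71*454 + 1/48 = -32234 + 1/48 = -1547231/48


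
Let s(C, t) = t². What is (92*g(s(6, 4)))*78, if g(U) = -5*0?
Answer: 0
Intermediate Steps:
g(U) = 0
(92*g(s(6, 4)))*78 = (92*0)*78 = 0*78 = 0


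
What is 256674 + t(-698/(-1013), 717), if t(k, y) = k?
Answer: 260011460/1013 ≈ 2.5667e+5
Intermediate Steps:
256674 + t(-698/(-1013), 717) = 256674 - 698/(-1013) = 256674 - 698*(-1/1013) = 256674 + 698/1013 = 260011460/1013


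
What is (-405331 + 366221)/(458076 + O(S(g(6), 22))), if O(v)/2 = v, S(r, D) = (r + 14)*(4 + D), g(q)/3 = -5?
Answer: -19555/229012 ≈ -0.085389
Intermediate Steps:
g(q) = -15 (g(q) = 3*(-5) = -15)
S(r, D) = (4 + D)*(14 + r) (S(r, D) = (14 + r)*(4 + D) = (4 + D)*(14 + r))
O(v) = 2*v
(-405331 + 366221)/(458076 + O(S(g(6), 22))) = (-405331 + 366221)/(458076 + 2*(56 + 4*(-15) + 14*22 + 22*(-15))) = -39110/(458076 + 2*(56 - 60 + 308 - 330)) = -39110/(458076 + 2*(-26)) = -39110/(458076 - 52) = -39110/458024 = -39110*1/458024 = -19555/229012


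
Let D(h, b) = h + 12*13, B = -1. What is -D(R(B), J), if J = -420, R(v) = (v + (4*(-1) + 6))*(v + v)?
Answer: -154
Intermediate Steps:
R(v) = 2*v*(2 + v) (R(v) = (v + (-4 + 6))*(2*v) = (v + 2)*(2*v) = (2 + v)*(2*v) = 2*v*(2 + v))
D(h, b) = 156 + h (D(h, b) = h + 156 = 156 + h)
-D(R(B), J) = -(156 + 2*(-1)*(2 - 1)) = -(156 + 2*(-1)*1) = -(156 - 2) = -1*154 = -154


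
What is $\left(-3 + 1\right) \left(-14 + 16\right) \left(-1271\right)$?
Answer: $5084$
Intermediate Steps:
$\left(-3 + 1\right) \left(-14 + 16\right) \left(-1271\right) = \left(-2\right) 2 \left(-1271\right) = \left(-4\right) \left(-1271\right) = 5084$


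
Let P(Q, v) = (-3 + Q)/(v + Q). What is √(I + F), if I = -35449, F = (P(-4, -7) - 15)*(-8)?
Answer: 5*I*√171017/11 ≈ 187.97*I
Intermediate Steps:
P(Q, v) = (-3 + Q)/(Q + v)
F = 1264/11 (F = ((-3 - 4)/(-4 - 7) - 15)*(-8) = (-7/(-11) - 15)*(-8) = (-1/11*(-7) - 15)*(-8) = (7/11 - 15)*(-8) = -158/11*(-8) = 1264/11 ≈ 114.91)
√(I + F) = √(-35449 + 1264/11) = √(-388675/11) = 5*I*√171017/11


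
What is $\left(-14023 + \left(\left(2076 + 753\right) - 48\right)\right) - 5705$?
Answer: $-16947$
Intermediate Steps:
$\left(-14023 + \left(\left(2076 + 753\right) - 48\right)\right) - 5705 = \left(-14023 + \left(2829 - 48\right)\right) - 5705 = \left(-14023 + 2781\right) - 5705 = -11242 - 5705 = -16947$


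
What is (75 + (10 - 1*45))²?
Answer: 1600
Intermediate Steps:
(75 + (10 - 1*45))² = (75 + (10 - 45))² = (75 - 35)² = 40² = 1600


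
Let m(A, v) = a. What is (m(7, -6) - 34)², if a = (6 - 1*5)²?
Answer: 1089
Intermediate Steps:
a = 1 (a = (6 - 5)² = 1² = 1)
m(A, v) = 1
(m(7, -6) - 34)² = (1 - 34)² = (-33)² = 1089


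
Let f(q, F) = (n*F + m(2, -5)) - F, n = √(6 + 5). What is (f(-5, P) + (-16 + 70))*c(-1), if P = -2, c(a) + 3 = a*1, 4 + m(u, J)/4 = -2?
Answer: -128 + 8*√11 ≈ -101.47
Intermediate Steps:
m(u, J) = -24 (m(u, J) = -16 + 4*(-2) = -16 - 8 = -24)
c(a) = -3 + a (c(a) = -3 + a*1 = -3 + a)
n = √11 ≈ 3.3166
f(q, F) = -24 - F + F*√11 (f(q, F) = (√11*F - 24) - F = (F*√11 - 24) - F = (-24 + F*√11) - F = -24 - F + F*√11)
(f(-5, P) + (-16 + 70))*c(-1) = ((-24 - 1*(-2) - 2*√11) + (-16 + 70))*(-3 - 1) = ((-24 + 2 - 2*√11) + 54)*(-4) = ((-22 - 2*√11) + 54)*(-4) = (32 - 2*√11)*(-4) = -128 + 8*√11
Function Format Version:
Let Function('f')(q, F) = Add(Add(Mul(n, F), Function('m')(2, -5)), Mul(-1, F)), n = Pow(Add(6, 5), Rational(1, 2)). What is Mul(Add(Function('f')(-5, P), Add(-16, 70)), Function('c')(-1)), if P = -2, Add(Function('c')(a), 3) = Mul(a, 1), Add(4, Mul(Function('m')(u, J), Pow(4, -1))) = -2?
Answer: Add(-128, Mul(8, Pow(11, Rational(1, 2)))) ≈ -101.47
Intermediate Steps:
Function('m')(u, J) = -24 (Function('m')(u, J) = Add(-16, Mul(4, -2)) = Add(-16, -8) = -24)
Function('c')(a) = Add(-3, a) (Function('c')(a) = Add(-3, Mul(a, 1)) = Add(-3, a))
n = Pow(11, Rational(1, 2)) ≈ 3.3166
Function('f')(q, F) = Add(-24, Mul(-1, F), Mul(F, Pow(11, Rational(1, 2)))) (Function('f')(q, F) = Add(Add(Mul(Pow(11, Rational(1, 2)), F), -24), Mul(-1, F)) = Add(Add(Mul(F, Pow(11, Rational(1, 2))), -24), Mul(-1, F)) = Add(Add(-24, Mul(F, Pow(11, Rational(1, 2)))), Mul(-1, F)) = Add(-24, Mul(-1, F), Mul(F, Pow(11, Rational(1, 2)))))
Mul(Add(Function('f')(-5, P), Add(-16, 70)), Function('c')(-1)) = Mul(Add(Add(-24, Mul(-1, -2), Mul(-2, Pow(11, Rational(1, 2)))), Add(-16, 70)), Add(-3, -1)) = Mul(Add(Add(-24, 2, Mul(-2, Pow(11, Rational(1, 2)))), 54), -4) = Mul(Add(Add(-22, Mul(-2, Pow(11, Rational(1, 2)))), 54), -4) = Mul(Add(32, Mul(-2, Pow(11, Rational(1, 2)))), -4) = Add(-128, Mul(8, Pow(11, Rational(1, 2))))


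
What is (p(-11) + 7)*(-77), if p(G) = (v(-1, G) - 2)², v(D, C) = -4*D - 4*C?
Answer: -163471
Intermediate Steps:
v(D, C) = -4*C - 4*D
p(G) = (2 - 4*G)² (p(G) = ((-4*G - 4*(-1)) - 2)² = ((-4*G + 4) - 2)² = ((4 - 4*G) - 2)² = (2 - 4*G)²)
(p(-11) + 7)*(-77) = (4*(-1 + 2*(-11))² + 7)*(-77) = (4*(-1 - 22)² + 7)*(-77) = (4*(-23)² + 7)*(-77) = (4*529 + 7)*(-77) = (2116 + 7)*(-77) = 2123*(-77) = -163471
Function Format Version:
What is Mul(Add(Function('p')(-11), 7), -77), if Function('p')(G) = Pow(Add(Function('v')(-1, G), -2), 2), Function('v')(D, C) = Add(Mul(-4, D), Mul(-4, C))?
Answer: -163471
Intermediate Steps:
Function('v')(D, C) = Add(Mul(-4, C), Mul(-4, D))
Function('p')(G) = Pow(Add(2, Mul(-4, G)), 2) (Function('p')(G) = Pow(Add(Add(Mul(-4, G), Mul(-4, -1)), -2), 2) = Pow(Add(Add(Mul(-4, G), 4), -2), 2) = Pow(Add(Add(4, Mul(-4, G)), -2), 2) = Pow(Add(2, Mul(-4, G)), 2))
Mul(Add(Function('p')(-11), 7), -77) = Mul(Add(Mul(4, Pow(Add(-1, Mul(2, -11)), 2)), 7), -77) = Mul(Add(Mul(4, Pow(Add(-1, -22), 2)), 7), -77) = Mul(Add(Mul(4, Pow(-23, 2)), 7), -77) = Mul(Add(Mul(4, 529), 7), -77) = Mul(Add(2116, 7), -77) = Mul(2123, -77) = -163471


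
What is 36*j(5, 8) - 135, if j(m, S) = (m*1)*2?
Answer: 225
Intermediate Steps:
j(m, S) = 2*m (j(m, S) = m*2 = 2*m)
36*j(5, 8) - 135 = 36*(2*5) - 135 = 36*10 - 135 = 360 - 135 = 225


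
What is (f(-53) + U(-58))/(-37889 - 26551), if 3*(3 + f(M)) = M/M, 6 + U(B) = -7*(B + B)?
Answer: -241/19332 ≈ -0.012466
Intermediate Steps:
U(B) = -6 - 14*B (U(B) = -6 - 7*(B + B) = -6 - 14*B)
f(M) = -8/3 (f(M) = -3 + (M/M)/3 = -3 + (1/3)*1 = -3 + 1/3 = -8/3)
(f(-53) + U(-58))/(-37889 - 26551) = (-8/3 + (-6 - 14*(-58)))/(-37889 - 26551) = (-8/3 + (-6 + 812))/(-64440) = (-8/3 + 806)*(-1/64440) = (2410/3)*(-1/64440) = -241/19332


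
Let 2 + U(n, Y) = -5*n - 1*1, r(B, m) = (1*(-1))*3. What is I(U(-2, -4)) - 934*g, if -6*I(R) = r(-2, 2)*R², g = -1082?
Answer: 2021225/2 ≈ 1.0106e+6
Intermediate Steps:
r(B, m) = -3 (r(B, m) = -1*3 = -3)
U(n, Y) = -3 - 5*n (U(n, Y) = -2 + (-5*n - 1*1) = -2 + (-5*n - 1) = -2 + (-1 - 5*n) = -3 - 5*n)
I(R) = R²/2 (I(R) = -(-1)*R²/2 = R²/2)
I(U(-2, -4)) - 934*g = (-3 - 5*(-2))²/2 - 934*(-1082) = (-3 + 10)²/2 + 1010588 = (½)*7² + 1010588 = (½)*49 + 1010588 = 49/2 + 1010588 = 2021225/2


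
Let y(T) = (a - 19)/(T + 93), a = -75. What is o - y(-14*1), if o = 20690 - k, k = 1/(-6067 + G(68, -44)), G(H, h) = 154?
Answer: 9665413531/467127 ≈ 20691.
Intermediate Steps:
k = -1/5913 (k = 1/(-6067 + 154) = 1/(-5913) = -1/5913 ≈ -0.00016912)
y(T) = -94/(93 + T) (y(T) = (-75 - 19)/(T + 93) = -94/(93 + T))
o = 122339971/5913 (o = 20690 - 1*(-1/5913) = 20690 + 1/5913 = 122339971/5913 ≈ 20690.)
o - y(-14*1) = 122339971/5913 - (-94)/(93 - 14*1) = 122339971/5913 - (-94)/(93 - 14) = 122339971/5913 - (-94)/79 = 122339971/5913 - 1*(-94/79) = 122339971/5913 + 94/79 = 9665413531/467127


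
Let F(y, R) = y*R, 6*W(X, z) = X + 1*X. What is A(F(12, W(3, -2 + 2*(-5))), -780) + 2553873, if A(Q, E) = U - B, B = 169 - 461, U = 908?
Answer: 2555073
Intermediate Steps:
B = -292
W(X, z) = X/3 (W(X, z) = (X + 1*X)/6 = (X + X)/6 = (2*X)/6 = X/3)
F(y, R) = R*y
A(Q, E) = 1200 (A(Q, E) = 908 - 1*(-292) = 908 + 292 = 1200)
A(F(12, W(3, -2 + 2*(-5))), -780) + 2553873 = 1200 + 2553873 = 2555073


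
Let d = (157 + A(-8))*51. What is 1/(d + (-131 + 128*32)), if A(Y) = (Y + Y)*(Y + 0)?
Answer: 1/18500 ≈ 5.4054e-5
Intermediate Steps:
A(Y) = 2*Y**2 (A(Y) = (2*Y)*Y = 2*Y**2)
d = 14535 (d = (157 + 2*(-8)**2)*51 = (157 + 2*64)*51 = (157 + 128)*51 = 285*51 = 14535)
1/(d + (-131 + 128*32)) = 1/(14535 + (-131 + 128*32)) = 1/(14535 + (-131 + 4096)) = 1/(14535 + 3965) = 1/18500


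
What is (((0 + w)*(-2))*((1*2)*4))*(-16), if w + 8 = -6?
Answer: -3584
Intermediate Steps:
w = -14 (w = -8 - 6 = -14)
(((0 + w)*(-2))*((1*2)*4))*(-16) = (((0 - 14)*(-2))*((1*2)*4))*(-16) = ((-14*(-2))*(2*4))*(-16) = (28*8)*(-16) = 224*(-16) = -3584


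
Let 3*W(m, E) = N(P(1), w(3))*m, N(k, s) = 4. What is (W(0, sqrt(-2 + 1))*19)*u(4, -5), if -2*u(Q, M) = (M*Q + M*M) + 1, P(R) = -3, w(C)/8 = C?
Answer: 0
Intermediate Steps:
w(C) = 8*C
u(Q, M) = -1/2 - M**2/2 - M*Q/2 (u(Q, M) = -((M*Q + M*M) + 1)/2 = -((M*Q + M**2) + 1)/2 = -((M**2 + M*Q) + 1)/2 = -(1 + M**2 + M*Q)/2 = -1/2 - M**2/2 - M*Q/2)
W(m, E) = 4*m/3 (W(m, E) = (4*m)/3 = 4*m/3)
(W(0, sqrt(-2 + 1))*19)*u(4, -5) = (((4/3)*0)*19)*(-1/2 - 1/2*(-5)**2 - 1/2*(-5)*4) = (0*19)*(-1/2 - 1/2*25 + 10) = 0*(-1/2 - 25/2 + 10) = 0*(-3) = 0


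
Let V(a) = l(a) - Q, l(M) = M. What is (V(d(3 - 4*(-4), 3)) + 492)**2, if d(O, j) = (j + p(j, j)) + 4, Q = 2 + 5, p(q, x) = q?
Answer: 245025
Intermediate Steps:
Q = 7
d(O, j) = 4 + 2*j (d(O, j) = (j + j) + 4 = 2*j + 4 = 4 + 2*j)
V(a) = -7 + a (V(a) = a - 1*7 = a - 7 = -7 + a)
(V(d(3 - 4*(-4), 3)) + 492)**2 = ((-7 + (4 + 2*3)) + 492)**2 = ((-7 + (4 + 6)) + 492)**2 = ((-7 + 10) + 492)**2 = (3 + 492)**2 = 495**2 = 245025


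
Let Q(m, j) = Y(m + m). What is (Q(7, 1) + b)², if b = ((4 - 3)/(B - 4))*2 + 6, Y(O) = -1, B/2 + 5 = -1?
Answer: 1521/64 ≈ 23.766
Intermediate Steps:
B = -12 (B = -10 + 2*(-1) = -10 - 2 = -12)
Q(m, j) = -1
b = 47/8 (b = ((4 - 3)/(-12 - 4))*2 + 6 = (1/(-16))*2 + 6 = (1*(-1/16))*2 + 6 = -1/16*2 + 6 = -⅛ + 6 = 47/8 ≈ 5.8750)
(Q(7, 1) + b)² = (-1 + 47/8)² = (39/8)² = 1521/64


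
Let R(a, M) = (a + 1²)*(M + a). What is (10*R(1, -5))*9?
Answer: -720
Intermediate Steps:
R(a, M) = (1 + a)*(M + a) (R(a, M) = (a + 1)*(M + a) = (1 + a)*(M + a))
(10*R(1, -5))*9 = (10*(-5 + 1 + 1² - 5*1))*9 = (10*(-5 + 1 + 1 - 5))*9 = (10*(-8))*9 = -80*9 = -720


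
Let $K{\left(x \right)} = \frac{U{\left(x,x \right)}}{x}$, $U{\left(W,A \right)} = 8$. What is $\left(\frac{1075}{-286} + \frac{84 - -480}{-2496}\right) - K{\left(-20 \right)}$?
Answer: $- \frac{41009}{11440} \approx -3.5847$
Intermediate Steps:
$K{\left(x \right)} = \frac{8}{x}$
$\left(\frac{1075}{-286} + \frac{84 - -480}{-2496}\right) - K{\left(-20 \right)} = \left(\frac{1075}{-286} + \frac{84 - -480}{-2496}\right) - \frac{8}{-20} = \left(1075 \left(- \frac{1}{286}\right) + \left(84 + 480\right) \left(- \frac{1}{2496}\right)\right) - 8 \left(- \frac{1}{20}\right) = \left(- \frac{1075}{286} + 564 \left(- \frac{1}{2496}\right)\right) - - \frac{2}{5} = \left(- \frac{1075}{286} - \frac{47}{208}\right) + \frac{2}{5} = - \frac{9117}{2288} + \frac{2}{5} = - \frac{41009}{11440}$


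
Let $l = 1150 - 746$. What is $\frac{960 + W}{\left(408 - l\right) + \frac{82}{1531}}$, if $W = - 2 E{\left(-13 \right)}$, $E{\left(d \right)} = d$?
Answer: $\frac{26027}{107} \approx 243.24$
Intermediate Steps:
$l = 404$ ($l = 1150 - 746 = 404$)
$W = 26$ ($W = \left(-2\right) \left(-13\right) = 26$)
$\frac{960 + W}{\left(408 - l\right) + \frac{82}{1531}} = \frac{960 + 26}{\left(408 - 404\right) + \frac{82}{1531}} = \frac{986}{\left(408 - 404\right) + 82 \cdot \frac{1}{1531}} = \frac{986}{4 + \frac{82}{1531}} = \frac{986}{\frac{6206}{1531}} = 986 \cdot \frac{1531}{6206} = \frac{26027}{107}$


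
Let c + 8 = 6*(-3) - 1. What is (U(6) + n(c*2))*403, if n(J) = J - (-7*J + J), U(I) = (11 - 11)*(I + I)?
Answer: -152334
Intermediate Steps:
c = -27 (c = -8 + (6*(-3) - 1) = -8 + (-18 - 1) = -8 - 19 = -27)
U(I) = 0 (U(I) = 0*(2*I) = 0)
n(J) = 7*J (n(J) = J - (-6)*J = J + 6*J = 7*J)
(U(6) + n(c*2))*403 = (0 + 7*(-27*2))*403 = (0 + 7*(-54))*403 = (0 - 378)*403 = -378*403 = -152334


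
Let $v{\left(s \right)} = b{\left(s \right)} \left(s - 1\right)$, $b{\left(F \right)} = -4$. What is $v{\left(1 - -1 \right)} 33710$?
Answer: $-134840$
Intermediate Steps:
$v{\left(s \right)} = 4 - 4 s$ ($v{\left(s \right)} = - 4 \left(s - 1\right) = - 4 \left(-1 + s\right) = 4 - 4 s$)
$v{\left(1 - -1 \right)} 33710 = \left(4 - 4 \left(1 - -1\right)\right) 33710 = \left(4 - 4 \left(1 + 1\right)\right) 33710 = \left(4 - 8\right) 33710 = \left(-4\right) 33710 = -134840$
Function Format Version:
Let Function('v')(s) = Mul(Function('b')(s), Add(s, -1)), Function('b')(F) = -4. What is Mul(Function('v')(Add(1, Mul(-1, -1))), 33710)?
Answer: -134840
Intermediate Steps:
Function('v')(s) = Add(4, Mul(-4, s)) (Function('v')(s) = Mul(-4, Add(s, -1)) = Mul(-4, Add(-1, s)) = Add(4, Mul(-4, s)))
Mul(Function('v')(Add(1, Mul(-1, -1))), 33710) = Mul(Add(4, Mul(-4, Add(1, Mul(-1, -1)))), 33710) = Mul(Add(4, Mul(-4, Add(1, 1))), 33710) = Mul(Add(4, Mul(-4, 2)), 33710) = Mul(Add(4, -8), 33710) = Mul(-4, 33710) = -134840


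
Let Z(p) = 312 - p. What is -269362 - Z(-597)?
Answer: -270271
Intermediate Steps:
-269362 - Z(-597) = -269362 - (312 - 1*(-597)) = -269362 - (312 + 597) = -269362 - 1*909 = -269362 - 909 = -270271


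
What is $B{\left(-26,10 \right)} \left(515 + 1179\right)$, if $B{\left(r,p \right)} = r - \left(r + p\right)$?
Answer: $-16940$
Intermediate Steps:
$B{\left(r,p \right)} = - p$ ($B{\left(r,p \right)} = r - \left(p + r\right) = - p$)
$B{\left(-26,10 \right)} \left(515 + 1179\right) = \left(-1\right) 10 \left(515 + 1179\right) = \left(-10\right) 1694 = -16940$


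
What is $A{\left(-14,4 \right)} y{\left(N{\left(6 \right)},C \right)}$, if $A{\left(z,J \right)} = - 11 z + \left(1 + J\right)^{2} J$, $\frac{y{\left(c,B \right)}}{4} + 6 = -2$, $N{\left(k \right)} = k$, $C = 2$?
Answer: $-8128$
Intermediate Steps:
$y{\left(c,B \right)} = -32$ ($y{\left(c,B \right)} = -24 + 4 \left(-2\right) = -24 - 8 = -32$)
$A{\left(z,J \right)} = - 11 z + J \left(1 + J\right)^{2}$
$A{\left(-14,4 \right)} y{\left(N{\left(6 \right)},C \right)} = \left(\left(-11\right) \left(-14\right) + 4 \left(1 + 4\right)^{2}\right) \left(-32\right) = \left(154 + 4 \cdot 5^{2}\right) \left(-32\right) = \left(154 + 4 \cdot 25\right) \left(-32\right) = \left(154 + 100\right) \left(-32\right) = 254 \left(-32\right) = -8128$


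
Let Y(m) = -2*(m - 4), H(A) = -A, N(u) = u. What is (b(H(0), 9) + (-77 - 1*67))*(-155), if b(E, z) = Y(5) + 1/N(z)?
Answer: 203515/9 ≈ 22613.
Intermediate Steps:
Y(m) = 8 - 2*m (Y(m) = -2*(-4 + m) = 8 - 2*m)
b(E, z) = -2 + 1/z (b(E, z) = (8 - 2*5) + 1/z = (8 - 10) + 1/z = -2 + 1/z)
(b(H(0), 9) + (-77 - 1*67))*(-155) = ((-2 + 1/9) + (-77 - 1*67))*(-155) = ((-2 + ⅑) + (-77 - 67))*(-155) = (-17/9 - 144)*(-155) = -1313/9*(-155) = 203515/9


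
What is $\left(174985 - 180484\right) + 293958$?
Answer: $288459$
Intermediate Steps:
$\left(174985 - 180484\right) + 293958 = -5499 + 293958 = 288459$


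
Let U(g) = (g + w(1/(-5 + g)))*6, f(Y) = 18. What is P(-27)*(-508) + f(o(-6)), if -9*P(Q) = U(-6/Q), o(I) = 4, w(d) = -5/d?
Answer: 220958/27 ≈ 8183.6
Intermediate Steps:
U(g) = 150 - 24*g (U(g) = (g - (-25 + 5*g))*6 = (g - 5*(-5 + g))*6 = (g + (25 - 5*g))*6 = (25 - 4*g)*6 = 150 - 24*g)
P(Q) = -50/3 - 16/Q (P(Q) = -(150 - (-144)/Q)/9 = -(150 + 144/Q)/9 = -50/3 - 16/Q)
P(-27)*(-508) + f(o(-6)) = (-50/3 - 16/(-27))*(-508) + 18 = (-50/3 - 16*(-1/27))*(-508) + 18 = (-50/3 + 16/27)*(-508) + 18 = -434/27*(-508) + 18 = 220472/27 + 18 = 220958/27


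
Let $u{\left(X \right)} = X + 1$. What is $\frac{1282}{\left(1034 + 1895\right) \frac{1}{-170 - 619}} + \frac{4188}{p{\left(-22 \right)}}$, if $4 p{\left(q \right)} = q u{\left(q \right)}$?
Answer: $- \frac{69707578}{225533} \approx -309.08$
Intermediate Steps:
$u{\left(X \right)} = 1 + X$
$p{\left(q \right)} = \frac{q \left(1 + q\right)}{4}$
$\frac{1282}{\left(1034 + 1895\right) \frac{1}{-170 - 619}} + \frac{4188}{p{\left(-22 \right)}} = \frac{1282}{\left(1034 + 1895\right) \frac{1}{-170 - 619}} + \frac{4188}{\frac{1}{4} \left(-22\right) \left(1 - 22\right)} = \frac{1282}{2929 \frac{1}{-789}} + \frac{4188}{\frac{1}{4} \left(-22\right) \left(-21\right)} = \frac{1282}{2929 \left(- \frac{1}{789}\right)} + \frac{4188}{\frac{231}{2}} = \frac{1282}{- \frac{2929}{789}} + 4188 \cdot \frac{2}{231} = 1282 \left(- \frac{789}{2929}\right) + \frac{2792}{77} = - \frac{1011498}{2929} + \frac{2792}{77} = - \frac{69707578}{225533}$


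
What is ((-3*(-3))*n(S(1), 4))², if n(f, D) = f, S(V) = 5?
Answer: 2025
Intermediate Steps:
((-3*(-3))*n(S(1), 4))² = (-3*(-3)*5)² = (9*5)² = 45² = 2025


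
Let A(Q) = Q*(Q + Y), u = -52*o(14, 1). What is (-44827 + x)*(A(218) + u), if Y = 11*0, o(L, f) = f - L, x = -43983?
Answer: -4280642000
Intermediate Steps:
Y = 0
u = 676 (u = -52*(1 - 1*14) = -52*(1 - 14) = -52*(-13) = 676)
A(Q) = Q² (A(Q) = Q*(Q + 0) = Q*Q = Q²)
(-44827 + x)*(A(218) + u) = (-44827 - 43983)*(218² + 676) = -88810*(47524 + 676) = -88810*48200 = -4280642000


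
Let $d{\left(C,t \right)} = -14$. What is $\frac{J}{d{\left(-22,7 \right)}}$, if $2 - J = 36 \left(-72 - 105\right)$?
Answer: $- \frac{3187}{7} \approx -455.29$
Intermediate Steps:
$J = 6374$ ($J = 2 - 36 \left(-72 - 105\right) = 2 - 36 \left(-177\right) = 2 - -6372 = 2 + 6372 = 6374$)
$\frac{J}{d{\left(-22,7 \right)}} = \frac{6374}{-14} = 6374 \left(- \frac{1}{14}\right) = - \frac{3187}{7}$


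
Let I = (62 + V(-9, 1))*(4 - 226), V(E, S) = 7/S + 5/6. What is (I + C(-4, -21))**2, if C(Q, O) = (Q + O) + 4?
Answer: 240994576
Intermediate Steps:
V(E, S) = 5/6 + 7/S (V(E, S) = 7/S + 5*(1/6) = 7/S + 5/6 = 5/6 + 7/S)
C(Q, O) = 4 + O + Q (C(Q, O) = (O + Q) + 4 = 4 + O + Q)
I = -15503 (I = (62 + (5/6 + 7/1))*(4 - 226) = (62 + (5/6 + 7*1))*(-222) = (62 + (5/6 + 7))*(-222) = (62 + 47/6)*(-222) = (419/6)*(-222) = -15503)
(I + C(-4, -21))**2 = (-15503 + (4 - 21 - 4))**2 = (-15503 - 21)**2 = (-15524)**2 = 240994576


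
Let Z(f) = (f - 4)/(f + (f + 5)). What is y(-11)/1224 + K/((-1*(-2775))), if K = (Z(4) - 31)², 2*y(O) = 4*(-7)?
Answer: 189569/566100 ≈ 0.33487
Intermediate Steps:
Z(f) = (-4 + f)/(5 + 2*f) (Z(f) = (-4 + f)/(f + (5 + f)) = (-4 + f)/(5 + 2*f))
y(O) = -14 (y(O) = (4*(-7))/2 = (½)*(-28) = -14)
K = 961 (K = ((-4 + 4)/(5 + 2*4) - 31)² = (0/(5 + 8) - 31)² = (0/13 - 31)² = ((1/13)*0 - 31)² = (0 - 31)² = (-31)² = 961)
y(-11)/1224 + K/((-1*(-2775))) = -14/1224 + 961/((-1*(-2775))) = -14*1/1224 + 961/2775 = -7/612 + 961*(1/2775) = -7/612 + 961/2775 = 189569/566100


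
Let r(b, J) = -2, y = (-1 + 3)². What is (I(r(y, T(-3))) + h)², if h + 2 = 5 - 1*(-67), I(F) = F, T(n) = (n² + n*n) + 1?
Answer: 4624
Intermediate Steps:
T(n) = 1 + 2*n² (T(n) = (n² + n²) + 1 = 2*n² + 1 = 1 + 2*n²)
y = 4 (y = 2² = 4)
h = 70 (h = -2 + (5 - 1*(-67)) = -2 + (5 + 67) = -2 + 72 = 70)
(I(r(y, T(-3))) + h)² = (-2 + 70)² = 68² = 4624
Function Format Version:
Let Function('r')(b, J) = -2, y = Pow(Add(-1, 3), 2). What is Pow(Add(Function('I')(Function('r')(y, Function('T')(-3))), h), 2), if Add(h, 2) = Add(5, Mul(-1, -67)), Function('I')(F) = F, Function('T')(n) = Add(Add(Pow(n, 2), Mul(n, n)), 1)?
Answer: 4624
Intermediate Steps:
Function('T')(n) = Add(1, Mul(2, Pow(n, 2))) (Function('T')(n) = Add(Add(Pow(n, 2), Pow(n, 2)), 1) = Add(Mul(2, Pow(n, 2)), 1) = Add(1, Mul(2, Pow(n, 2))))
y = 4 (y = Pow(2, 2) = 4)
h = 70 (h = Add(-2, Add(5, Mul(-1, -67))) = Add(-2, Add(5, 67)) = Add(-2, 72) = 70)
Pow(Add(Function('I')(Function('r')(y, Function('T')(-3))), h), 2) = Pow(Add(-2, 70), 2) = Pow(68, 2) = 4624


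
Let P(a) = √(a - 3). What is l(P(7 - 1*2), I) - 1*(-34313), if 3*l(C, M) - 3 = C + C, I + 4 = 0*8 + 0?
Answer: 34314 + 2*√2/3 ≈ 34315.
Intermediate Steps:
P(a) = √(-3 + a)
I = -4 (I = -4 + (0*8 + 0) = -4 + (0 + 0) = -4 + 0 = -4)
l(C, M) = 1 + 2*C/3 (l(C, M) = 1 + (C + C)/3 = 1 + (2*C)/3 = 1 + 2*C/3)
l(P(7 - 1*2), I) - 1*(-34313) = (1 + 2*√(-3 + (7 - 1*2))/3) - 1*(-34313) = (1 + 2*√(-3 + (7 - 2))/3) + 34313 = (1 + 2*√(-3 + 5)/3) + 34313 = (1 + 2*√2/3) + 34313 = 34314 + 2*√2/3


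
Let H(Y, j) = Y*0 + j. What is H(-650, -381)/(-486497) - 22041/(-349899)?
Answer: 328975512/5158327691 ≈ 0.063776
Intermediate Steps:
H(Y, j) = j (H(Y, j) = 0 + j = j)
H(-650, -381)/(-486497) - 22041/(-349899) = -381/(-486497) - 22041/(-349899) = -381*(-1/486497) - 22041*(-1/349899) = 381/486497 + 7347/116633 = 328975512/5158327691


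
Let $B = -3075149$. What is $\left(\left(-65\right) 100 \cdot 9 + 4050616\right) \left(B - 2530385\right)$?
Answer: $-22377941969944$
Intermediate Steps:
$\left(\left(-65\right) 100 \cdot 9 + 4050616\right) \left(B - 2530385\right) = \left(\left(-65\right) 100 \cdot 9 + 4050616\right) \left(-3075149 - 2530385\right) = \left(\left(-6500\right) 9 + 4050616\right) \left(-5605534\right) = \left(-58500 + 4050616\right) \left(-5605534\right) = 3992116 \left(-5605534\right) = -22377941969944$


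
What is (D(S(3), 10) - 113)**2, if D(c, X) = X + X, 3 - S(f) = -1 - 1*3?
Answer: 8649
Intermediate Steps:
S(f) = 7 (S(f) = 3 - (-1 - 1*3) = 3 - (-1 - 3) = 3 - 1*(-4) = 3 + 4 = 7)
D(c, X) = 2*X
(D(S(3), 10) - 113)**2 = (2*10 - 113)**2 = (20 - 113)**2 = (-93)**2 = 8649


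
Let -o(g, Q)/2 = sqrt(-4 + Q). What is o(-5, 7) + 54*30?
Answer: 1620 - 2*sqrt(3) ≈ 1616.5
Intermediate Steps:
o(g, Q) = -2*sqrt(-4 + Q)
o(-5, 7) + 54*30 = -2*sqrt(-4 + 7) + 54*30 = -2*sqrt(3) + 1620 = 1620 - 2*sqrt(3)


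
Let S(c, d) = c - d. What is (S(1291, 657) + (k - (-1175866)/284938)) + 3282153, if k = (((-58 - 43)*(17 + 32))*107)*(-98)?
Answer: 7861155212402/142469 ≈ 5.5178e+7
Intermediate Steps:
k = 51895214 (k = (-101*49*107)*(-98) = -4949*107*(-98) = -529543*(-98) = 51895214)
(S(1291, 657) + (k - (-1175866)/284938)) + 3282153 = ((1291 - 1*657) + (51895214 - (-1175866)/284938)) + 3282153 = ((1291 - 657) + (51895214 - (-1175866)/284938)) + 3282153 = (634 + (51895214 - 1*(-587933/142469))) + 3282153 = (634 + (51895214 + 587933/142469)) + 3282153 = (634 + 7393459831299/142469) + 3282153 = 7393550156645/142469 + 3282153 = 7861155212402/142469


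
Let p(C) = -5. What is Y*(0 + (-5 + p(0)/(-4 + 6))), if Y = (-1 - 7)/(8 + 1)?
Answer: 20/3 ≈ 6.6667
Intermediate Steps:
Y = -8/9 ≈ -0.88889
Y*(0 + (-5 + p(0)/(-4 + 6))) = -8*(0 + (-5 - 5/(-4 + 6)))/9 = -8*(0 + (-5 - 5/2))/9 = -8*(0 - 15/2)/9 = -8/9*(-15/2) = 20/3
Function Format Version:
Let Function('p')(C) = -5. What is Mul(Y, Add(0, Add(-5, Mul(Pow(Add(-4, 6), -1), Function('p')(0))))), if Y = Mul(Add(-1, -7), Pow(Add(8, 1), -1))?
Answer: Rational(20, 3) ≈ 6.6667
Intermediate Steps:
Y = Rational(-8, 9) (Y = Mul(-8, Pow(9, -1)) = Mul(-8, Rational(1, 9)) = Rational(-8, 9) ≈ -0.88889)
Mul(Y, Add(0, Add(-5, Mul(Pow(Add(-4, 6), -1), Function('p')(0))))) = Mul(Rational(-8, 9), Add(0, Add(-5, Mul(Pow(Add(-4, 6), -1), -5)))) = Mul(Rational(-8, 9), Add(0, Add(-5, Mul(Pow(2, -1), -5)))) = Mul(Rational(-8, 9), Add(0, Add(-5, Mul(Rational(1, 2), -5)))) = Mul(Rational(-8, 9), Add(0, Add(-5, Rational(-5, 2)))) = Mul(Rational(-8, 9), Add(0, Rational(-15, 2))) = Mul(Rational(-8, 9), Rational(-15, 2)) = Rational(20, 3)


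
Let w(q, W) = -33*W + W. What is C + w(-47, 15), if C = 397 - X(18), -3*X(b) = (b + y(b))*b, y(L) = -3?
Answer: 7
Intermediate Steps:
w(q, W) = -32*W
X(b) = -b*(-3 + b)/3 (X(b) = -(b - 3)*b/3 = -(-3 + b)*b/3 = -b*(-3 + b)/3)
C = 487 (C = 397 - 18*(3 - 1*18)/3 = 397 - 18*(3 - 18)/3 = 397 - 18*(-15)/3 = 397 - 1*(-90) = 397 + 90 = 487)
C + w(-47, 15) = 487 - 32*15 = 487 - 480 = 7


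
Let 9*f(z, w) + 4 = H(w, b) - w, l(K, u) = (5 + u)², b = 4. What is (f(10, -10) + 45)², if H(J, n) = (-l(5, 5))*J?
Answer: 1990921/81 ≈ 24579.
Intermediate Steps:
H(J, n) = -100*J (H(J, n) = (-(5 + 5)²)*J = (-1*10²)*J = (-1*100)*J = -100*J)
f(z, w) = -4/9 - 101*w/9 (f(z, w) = -4/9 + (-100*w - w)/9 = -4/9 + (-101*w)/9 = -4/9 - 101*w/9)
(f(10, -10) + 45)² = ((-4/9 - 101/9*(-10)) + 45)² = ((-4/9 + 1010/9) + 45)² = (1006/9 + 45)² = (1411/9)² = 1990921/81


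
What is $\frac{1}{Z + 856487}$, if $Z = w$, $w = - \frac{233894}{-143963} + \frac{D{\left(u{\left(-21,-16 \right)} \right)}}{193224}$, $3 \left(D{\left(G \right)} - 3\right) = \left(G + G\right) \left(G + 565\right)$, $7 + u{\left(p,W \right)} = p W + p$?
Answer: $\frac{9272368904}{7941687092346139} \approx 1.1676 \cdot 10^{-6}$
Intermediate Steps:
$u{\left(p,W \right)} = -7 + p + W p$ ($u{\left(p,W \right)} = -7 + \left(p W + p\right) = -7 + \left(W p + p\right) = -7 + \left(p + W p\right) = -7 + p + W p$)
$D{\left(G \right)} = 3 + \frac{2 G \left(565 + G\right)}{3}$ ($D{\left(G \right)} = 3 + \frac{\left(G + G\right) \left(G + 565\right)}{3} = 3 + \frac{2 G \left(565 + G\right)}{3}$)
$w = \frac{23666865891}{9272368904}$ ($w = - \frac{233894}{-143963} + \frac{3 + \frac{2 \left(-7 - 21 - -336\right)^{2}}{3} + \frac{1130 \left(-7 - 21 - -336\right)}{3}}{193224} = \left(-233894\right) \left(- \frac{1}{143963}\right) + \left(3 + \frac{2 \left(-7 - 21 + 336\right)^{2}}{3} + \frac{1130 \left(-7 - 21 + 336\right)}{3}\right) \frac{1}{193224} = \frac{233894}{143963} + \left(3 + \frac{2 \cdot 308^{2}}{3} + \frac{1130}{3} \cdot 308\right) \frac{1}{193224} = \frac{233894}{143963} + \left(3 + \frac{2}{3} \cdot 94864 + \frac{348040}{3}\right) \frac{1}{193224} = \frac{233894}{143963} + \left(3 + \frac{189728}{3} + \frac{348040}{3}\right) \frac{1}{193224} = \frac{233894}{143963} + 179259 \cdot \frac{1}{193224} = \frac{233894}{143963} + \frac{59753}{64408} = \frac{23666865891}{9272368904} \approx 2.5524$)
$Z = \frac{23666865891}{9272368904} \approx 2.5524$
$\frac{1}{Z + 856487} = \frac{1}{\frac{23666865891}{9272368904} + 856487} = \frac{1}{\frac{7941687092346139}{9272368904}} = \frac{9272368904}{7941687092346139}$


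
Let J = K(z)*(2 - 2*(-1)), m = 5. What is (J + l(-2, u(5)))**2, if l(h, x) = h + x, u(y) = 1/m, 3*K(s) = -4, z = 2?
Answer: 11449/225 ≈ 50.884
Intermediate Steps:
K(s) = -4/3 (K(s) = (1/3)*(-4) = -4/3)
u(y) = 1/5
J = -16/3 (J = -4*(2 - 2*(-1))/3 = -4*(2 + 2)/3 = -4/3*4 = -16/3 ≈ -5.3333)
(J + l(-2, u(5)))**2 = (-16/3 + (-2 + 1/5))**2 = (-16/3 - 9/5)**2 = (-107/15)**2 = 11449/225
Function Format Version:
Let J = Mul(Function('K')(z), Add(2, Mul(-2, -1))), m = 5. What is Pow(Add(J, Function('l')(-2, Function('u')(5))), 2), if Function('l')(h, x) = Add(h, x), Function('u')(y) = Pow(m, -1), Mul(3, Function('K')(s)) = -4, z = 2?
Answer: Rational(11449, 225) ≈ 50.884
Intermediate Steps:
Function('K')(s) = Rational(-4, 3) (Function('K')(s) = Mul(Rational(1, 3), -4) = Rational(-4, 3))
Function('u')(y) = Rational(1, 5) (Function('u')(y) = Pow(5, -1) = Rational(1, 5))
J = Rational(-16, 3) (J = Mul(Rational(-4, 3), Add(2, Mul(-2, -1))) = Mul(Rational(-4, 3), Add(2, 2)) = Mul(Rational(-4, 3), 4) = Rational(-16, 3) ≈ -5.3333)
Pow(Add(J, Function('l')(-2, Function('u')(5))), 2) = Pow(Add(Rational(-16, 3), Add(-2, Rational(1, 5))), 2) = Pow(Add(Rational(-16, 3), Rational(-9, 5)), 2) = Pow(Rational(-107, 15), 2) = Rational(11449, 225)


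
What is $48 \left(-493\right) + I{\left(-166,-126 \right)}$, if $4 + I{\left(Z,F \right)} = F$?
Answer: $-23794$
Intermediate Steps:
$I{\left(Z,F \right)} = -4 + F$
$48 \left(-493\right) + I{\left(-166,-126 \right)} = 48 \left(-493\right) - 130 = -23664 - 130 = -23794$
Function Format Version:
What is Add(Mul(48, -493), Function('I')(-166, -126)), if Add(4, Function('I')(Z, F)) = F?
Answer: -23794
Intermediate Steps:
Function('I')(Z, F) = Add(-4, F)
Add(Mul(48, -493), Function('I')(-166, -126)) = Add(Mul(48, -493), Add(-4, -126)) = Add(-23664, -130) = -23794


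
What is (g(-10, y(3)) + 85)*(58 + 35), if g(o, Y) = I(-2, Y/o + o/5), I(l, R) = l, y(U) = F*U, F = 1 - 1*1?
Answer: 7719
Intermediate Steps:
F = 0 (F = 1 - 1 = 0)
y(U) = 0 (y(U) = 0*U = 0)
g(o, Y) = -2
(g(-10, y(3)) + 85)*(58 + 35) = (-2 + 85)*(58 + 35) = 83*93 = 7719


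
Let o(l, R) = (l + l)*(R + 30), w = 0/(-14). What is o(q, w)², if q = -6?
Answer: 129600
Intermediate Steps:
w = 0 (w = 0*(-1/14) = 0)
o(l, R) = 2*l*(30 + R) (o(l, R) = (2*l)*(30 + R) = 2*l*(30 + R))
o(q, w)² = (2*(-6)*(30 + 0))² = (2*(-6)*30)² = (-360)² = 129600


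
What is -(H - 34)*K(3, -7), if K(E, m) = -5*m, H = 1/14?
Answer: 2375/2 ≈ 1187.5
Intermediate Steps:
H = 1/14 ≈ 0.071429
-(H - 34)*K(3, -7) = -(1/14 - 34)*(-5*(-7)) = -(-475)*35/14 = -1*(-2375/2) = 2375/2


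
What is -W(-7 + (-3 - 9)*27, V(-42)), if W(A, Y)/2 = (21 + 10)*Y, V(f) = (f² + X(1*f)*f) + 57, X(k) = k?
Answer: -222270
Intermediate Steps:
V(f) = 57 + 2*f² (V(f) = (f² + (1*f)*f) + 57 = (f² + f*f) + 57 = (f² + f²) + 57 = 2*f² + 57 = 57 + 2*f²)
W(A, Y) = 62*Y (W(A, Y) = 2*((21 + 10)*Y) = 2*(31*Y) = 62*Y)
-W(-7 + (-3 - 9)*27, V(-42)) = -62*(57 + 2*(-42)²) = -62*(57 + 2*1764) = -62*(57 + 3528) = -62*3585 = -1*222270 = -222270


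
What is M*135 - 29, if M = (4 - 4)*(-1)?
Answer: -29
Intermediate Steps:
M = 0 (M = 0*(-1) = 0)
M*135 - 29 = 0*135 - 29 = 0 - 29 = -29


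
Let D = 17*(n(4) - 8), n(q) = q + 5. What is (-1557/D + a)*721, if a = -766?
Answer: -10511459/17 ≈ -6.1832e+5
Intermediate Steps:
n(q) = 5 + q
D = 17 (D = 17*((5 + 4) - 8) = 17*(9 - 8) = 17*1 = 17)
(-1557/D + a)*721 = (-1557/17 - 766)*721 = -14579/17*721 = -10511459/17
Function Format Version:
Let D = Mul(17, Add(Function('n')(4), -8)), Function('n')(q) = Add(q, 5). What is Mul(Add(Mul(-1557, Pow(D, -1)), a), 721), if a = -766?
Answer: Rational(-10511459, 17) ≈ -6.1832e+5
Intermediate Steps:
Function('n')(q) = Add(5, q)
D = 17 (D = Mul(17, Add(Add(5, 4), -8)) = Mul(17, Add(9, -8)) = Mul(17, 1) = 17)
Mul(Add(Mul(-1557, Pow(D, -1)), a), 721) = Mul(Add(Mul(-1557, Pow(17, -1)), -766), 721) = Mul(Add(Mul(-1557, Rational(1, 17)), -766), 721) = Mul(Add(Rational(-1557, 17), -766), 721) = Mul(Rational(-14579, 17), 721) = Rational(-10511459, 17)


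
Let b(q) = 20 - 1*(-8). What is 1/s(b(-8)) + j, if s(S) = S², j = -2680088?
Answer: -2101188991/784 ≈ -2.6801e+6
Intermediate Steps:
b(q) = 28 (b(q) = 20 + 8 = 28)
1/s(b(-8)) + j = 1/(28²) - 2680088 = 1/784 - 2680088 = -2101188991/784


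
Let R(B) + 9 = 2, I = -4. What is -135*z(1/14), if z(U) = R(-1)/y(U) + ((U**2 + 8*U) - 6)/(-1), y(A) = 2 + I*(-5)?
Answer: -1485945/2156 ≈ -689.21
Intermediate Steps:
R(B) = -7 (R(B) = -9 + 2 = -7)
y(A) = 22 (y(A) = 2 - 4*(-5) = 2 + 20 = 22)
z(U) = 125/22 - U**2 - 8*U (z(U) = -7/22 + ((U**2 + 8*U) - 6)/(-1) = -7*1/22 + (-6 + U**2 + 8*U)*(-1) = -7/22 + (6 - U**2 - 8*U) = 125/22 - U**2 - 8*U)
-135*z(1/14) = -135*(125/22 - (1/14)**2 - 8/14) = -135*(125/22 - (1/14)**2 - 8*1/14) = -135*(125/22 - 1*1/196 - 4/7) = -135*(125/22 - 1/196 - 4/7) = -135*11007/2156 = -1485945/2156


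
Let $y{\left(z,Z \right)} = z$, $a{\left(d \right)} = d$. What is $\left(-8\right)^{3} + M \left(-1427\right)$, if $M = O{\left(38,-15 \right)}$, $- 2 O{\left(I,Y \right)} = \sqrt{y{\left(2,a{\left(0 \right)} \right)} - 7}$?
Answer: $-512 + \frac{1427 i \sqrt{5}}{2} \approx -512.0 + 1595.4 i$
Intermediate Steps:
$O{\left(I,Y \right)} = - \frac{i \sqrt{5}}{2}$ ($O{\left(I,Y \right)} = - \frac{\sqrt{2 - 7}}{2} = - \frac{\sqrt{-5}}{2} = - \frac{i \sqrt{5}}{2}$)
$M = - \frac{i \sqrt{5}}{2} \approx - 1.118 i$
$\left(-8\right)^{3} + M \left(-1427\right) = \left(-8\right)^{3} + - \frac{i \sqrt{5}}{2} \left(-1427\right) = -512 + \frac{1427 i \sqrt{5}}{2}$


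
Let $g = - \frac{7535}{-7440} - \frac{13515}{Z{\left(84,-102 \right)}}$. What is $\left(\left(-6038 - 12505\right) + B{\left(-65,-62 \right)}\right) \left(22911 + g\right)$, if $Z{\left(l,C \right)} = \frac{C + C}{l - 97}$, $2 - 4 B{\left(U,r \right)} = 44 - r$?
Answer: $- \frac{19654109465}{48} \approx -4.0946 \cdot 10^{8}$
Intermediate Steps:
$B{\left(U,r \right)} = - \frac{21}{2} + \frac{r}{4}$ ($B{\left(U,r \right)} = \frac{1}{2} - \frac{44 - r}{4} = \frac{1}{2} + \left(-11 + \frac{r}{4}\right) = - \frac{21}{2} + \frac{r}{4}$)
$Z{\left(l,C \right)} = \frac{2 C}{-97 + l}$
$g = - \frac{1280033}{1488}$ ($g = - \frac{7535}{-7440} - \frac{13515}{2 \left(-102\right) \frac{1}{-97 + 84}} = \left(-7535\right) \left(- \frac{1}{7440}\right) - \frac{13515}{2 \left(-102\right) \frac{1}{-13}} = \frac{1507}{1488} - \frac{13515}{2 \left(-102\right) \left(- \frac{1}{13}\right)} = \frac{1507}{1488} - \frac{13515}{\frac{204}{13}} = \frac{1507}{1488} - \frac{3445}{4} = - \frac{1280033}{1488} \approx -860.24$)
$\left(\left(-6038 - 12505\right) + B{\left(-65,-62 \right)}\right) \left(22911 + g\right) = \left(\left(-6038 - 12505\right) + \left(- \frac{21}{2} + \frac{1}{4} \left(-62\right)\right)\right) \left(22911 - \frac{1280033}{1488}\right) = \left(\left(-6038 - 12505\right) - 26\right) \frac{32811535}{1488} = \left(-18543 - 26\right) \frac{32811535}{1488} = \left(-18569\right) \frac{32811535}{1488} = - \frac{19654109465}{48}$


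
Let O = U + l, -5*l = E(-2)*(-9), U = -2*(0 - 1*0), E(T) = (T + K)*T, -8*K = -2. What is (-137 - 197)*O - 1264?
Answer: -16841/5 ≈ -3368.2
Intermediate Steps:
K = ¼ (K = -⅛*(-2) = ¼ ≈ 0.25000)
E(T) = T*(¼ + T) (E(T) = (T + ¼)*T = (¼ + T)*T = T*(¼ + T))
U = 0 (U = -2*(0 + 0) = -2*0 = 0)
l = 63/10 (l = -(-2*(¼ - 2))*(-9)/5 = -(-2*(-7/4))*(-9)/5 = -7*(-9)/10 = -⅕*(-63/2) = 63/10 ≈ 6.3000)
O = 63/10 (O = 0 + 63/10 = 63/10 ≈ 6.3000)
(-137 - 197)*O - 1264 = (-137 - 197)*(63/10) - 1264 = -334*63/10 - 1264 = -10521/5 - 1264 = -16841/5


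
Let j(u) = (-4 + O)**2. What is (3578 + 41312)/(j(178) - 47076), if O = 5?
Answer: -8978/9415 ≈ -0.95358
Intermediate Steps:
j(u) = 1 (j(u) = (-4 + 5)**2 = 1**2 = 1)
(3578 + 41312)/(j(178) - 47076) = (3578 + 41312)/(1 - 47076) = 44890/(-47075) = 44890*(-1/47075) = -8978/9415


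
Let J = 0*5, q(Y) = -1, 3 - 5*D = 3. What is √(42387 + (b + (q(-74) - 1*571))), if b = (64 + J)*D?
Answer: √41815 ≈ 204.49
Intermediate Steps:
D = 0 (D = ⅗ - ⅕*3 = ⅗ - ⅗ = 0)
J = 0
b = 0 (b = (64 + 0)*0 = 64*0 = 0)
√(42387 + (b + (q(-74) - 1*571))) = √(42387 + (0 + (-1 - 1*571))) = √(42387 + (0 + (-1 - 571))) = √(42387 + (0 - 572)) = √(42387 - 572) = √41815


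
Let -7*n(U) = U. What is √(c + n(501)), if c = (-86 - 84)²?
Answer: 19*√3913/7 ≈ 169.79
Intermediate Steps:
n(U) = -U/7
c = 28900 (c = (-170)² = 28900)
√(c + n(501)) = √(28900 - ⅐*501) = √(28900 - 501/7) = √(201799/7) = 19*√3913/7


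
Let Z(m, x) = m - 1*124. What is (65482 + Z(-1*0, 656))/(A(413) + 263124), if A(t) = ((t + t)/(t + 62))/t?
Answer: 15522525/62491951 ≈ 0.24839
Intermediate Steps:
Z(m, x) = -124 + m (Z(m, x) = m - 124 = -124 + m)
A(t) = 2/(62 + t) (A(t) = ((2*t)/(62 + t))/t = (2*t/(62 + t))/t = 2/(62 + t))
(65482 + Z(-1*0, 656))/(A(413) + 263124) = (65482 + (-124 - 1*0))/(2/(62 + 413) + 263124) = (65482 + (-124 + 0))/(2/475 + 263124) = (65482 - 124)/(2*(1/475) + 263124) = 65358/(2/475 + 263124) = 65358/(124983902/475) = 65358*(475/124983902) = 15522525/62491951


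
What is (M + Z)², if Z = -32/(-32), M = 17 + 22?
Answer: 1600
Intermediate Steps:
M = 39
Z = 1 (Z = -32*(-1/32) = 1)
(M + Z)² = (39 + 1)² = 40² = 1600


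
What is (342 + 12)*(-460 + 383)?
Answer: -27258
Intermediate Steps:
(342 + 12)*(-460 + 383) = 354*(-77) = -27258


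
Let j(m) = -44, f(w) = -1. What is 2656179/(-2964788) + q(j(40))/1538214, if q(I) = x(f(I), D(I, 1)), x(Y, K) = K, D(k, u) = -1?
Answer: -2042887344547/2280239204316 ≈ -0.89591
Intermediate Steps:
q(I) = -1
2656179/(-2964788) + q(j(40))/1538214 = 2656179/(-2964788) - 1/1538214 = 2656179*(-1/2964788) - 1*1/1538214 = -2656179/2964788 - 1/1538214 = -2042887344547/2280239204316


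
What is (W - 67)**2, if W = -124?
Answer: 36481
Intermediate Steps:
(W - 67)**2 = (-124 - 67)**2 = (-191)**2 = 36481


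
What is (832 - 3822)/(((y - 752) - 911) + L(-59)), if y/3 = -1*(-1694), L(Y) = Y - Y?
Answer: -230/263 ≈ -0.87453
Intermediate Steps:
L(Y) = 0
y = 5082 (y = 3*(-1*(-1694)) = 3*1694 = 5082)
(832 - 3822)/(((y - 752) - 911) + L(-59)) = (832 - 3822)/(((5082 - 752) - 911) + 0) = -2990/((4330 - 911) + 0) = -2990/(3419 + 0) = -2990/3419 = -2990*1/3419 = -230/263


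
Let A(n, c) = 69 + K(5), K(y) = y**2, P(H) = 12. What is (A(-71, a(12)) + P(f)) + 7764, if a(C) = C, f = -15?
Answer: 7870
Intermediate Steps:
A(n, c) = 94 (A(n, c) = 69 + 5**2 = 69 + 25 = 94)
(A(-71, a(12)) + P(f)) + 7764 = (94 + 12) + 7764 = 106 + 7764 = 7870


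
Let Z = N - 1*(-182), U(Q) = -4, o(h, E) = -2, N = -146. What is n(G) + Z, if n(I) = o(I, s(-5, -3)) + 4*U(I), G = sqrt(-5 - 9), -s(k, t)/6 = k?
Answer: 18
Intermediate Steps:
s(k, t) = -6*k
Z = 36 (Z = -146 - 1*(-182) = -146 + 182 = 36)
G = I*sqrt(14) (G = sqrt(-14) = I*sqrt(14) ≈ 3.7417*I)
n(I) = -18 (n(I) = -2 + 4*(-4) = -2 - 16 = -18)
n(G) + Z = -18 + 36 = 18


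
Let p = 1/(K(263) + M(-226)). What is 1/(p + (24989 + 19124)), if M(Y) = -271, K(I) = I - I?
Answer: 271/11954622 ≈ 2.2669e-5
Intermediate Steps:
K(I) = 0
p = -1/271 (p = 1/(0 - 271) = 1/(-271) = -1/271 ≈ -0.0036900)
1/(p + (24989 + 19124)) = 1/(-1/271 + (24989 + 19124)) = 1/(-1/271 + 44113) = 1/(11954622/271) = 271/11954622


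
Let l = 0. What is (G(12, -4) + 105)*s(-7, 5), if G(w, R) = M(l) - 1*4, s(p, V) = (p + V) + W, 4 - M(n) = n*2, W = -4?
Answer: -630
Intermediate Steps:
M(n) = 4 - 2*n (M(n) = 4 - n*2 = 4 - 2*n)
s(p, V) = -4 + V + p (s(p, V) = (p + V) - 4 = (V + p) - 4 = -4 + V + p)
G(w, R) = 0 (G(w, R) = (4 - 2*0) - 1*4 = (4 + 0) - 4 = 4 - 4 = 0)
(G(12, -4) + 105)*s(-7, 5) = (0 + 105)*(-4 + 5 - 7) = 105*(-6) = -630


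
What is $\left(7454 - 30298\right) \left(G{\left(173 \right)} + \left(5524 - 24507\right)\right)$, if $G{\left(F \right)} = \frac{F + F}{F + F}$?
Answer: $433624808$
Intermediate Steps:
$G{\left(F \right)} = 1$ ($G{\left(F \right)} = \frac{2 F}{2 F} = 2 F \frac{1}{2 F} = 1$)
$\left(7454 - 30298\right) \left(G{\left(173 \right)} + \left(5524 - 24507\right)\right) = \left(7454 - 30298\right) \left(1 + \left(5524 - 24507\right)\right) = - 22844 \left(1 - 18983\right) = \left(-22844\right) \left(-18982\right) = 433624808$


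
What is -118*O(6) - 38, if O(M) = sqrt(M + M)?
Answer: -38 - 236*sqrt(3) ≈ -446.76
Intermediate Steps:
O(M) = sqrt(2)*sqrt(M) (O(M) = sqrt(2*M) = sqrt(2)*sqrt(M))
-118*O(6) - 38 = -118*sqrt(2)*sqrt(6) - 38 = -236*sqrt(3) - 38 = -38 - 236*sqrt(3)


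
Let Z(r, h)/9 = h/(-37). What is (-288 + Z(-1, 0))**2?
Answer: 82944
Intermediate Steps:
Z(r, h) = -9*h/37 (Z(r, h) = 9*(h/(-37)) = 9*(h*(-1/37)) = 9*(-h/37) = -9*h/37)
(-288 + Z(-1, 0))**2 = (-288 - 9/37*0)**2 = (-288 + 0)**2 = (-288)**2 = 82944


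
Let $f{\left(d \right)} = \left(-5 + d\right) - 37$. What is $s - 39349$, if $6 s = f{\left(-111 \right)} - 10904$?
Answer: $- \frac{247151}{6} \approx -41192.0$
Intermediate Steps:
$f{\left(d \right)} = -42 + d$
$s = - \frac{11057}{6}$ ($s = \frac{\left(-42 - 111\right) - 10904}{6} = \frac{-153 - 10904}{6} = \frac{1}{6} \left(-11057\right) = - \frac{11057}{6} \approx -1842.8$)
$s - 39349 = - \frac{11057}{6} - 39349 = - \frac{247151}{6}$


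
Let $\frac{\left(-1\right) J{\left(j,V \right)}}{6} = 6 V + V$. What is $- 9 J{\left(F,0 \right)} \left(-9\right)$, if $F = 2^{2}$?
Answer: $0$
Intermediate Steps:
$F = 4$
$J{\left(j,V \right)} = - 42 V$ ($J{\left(j,V \right)} = - 6 \left(6 V + V\right) = - 6 \cdot 7 V = - 42 V$)
$- 9 J{\left(F,0 \right)} \left(-9\right) = - 9 \left(\left(-42\right) 0\right) \left(-9\right) = \left(-9\right) 0 \left(-9\right) = 0 \left(-9\right) = 0$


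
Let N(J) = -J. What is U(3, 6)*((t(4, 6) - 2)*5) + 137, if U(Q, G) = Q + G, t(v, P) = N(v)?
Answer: -133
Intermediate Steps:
t(v, P) = -v
U(Q, G) = G + Q
U(3, 6)*((t(4, 6) - 2)*5) + 137 = (6 + 3)*((-1*4 - 2)*5) + 137 = 9*((-4 - 2)*5) + 137 = 9*(-6*5) + 137 = 9*(-30) + 137 = -270 + 137 = -133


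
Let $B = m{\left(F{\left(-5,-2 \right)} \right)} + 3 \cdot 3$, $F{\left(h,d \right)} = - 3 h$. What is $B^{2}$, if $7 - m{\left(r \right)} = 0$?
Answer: $256$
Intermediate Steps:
$m{\left(r \right)} = 7$ ($m{\left(r \right)} = 7 - 0 = 7 + 0 = 7$)
$B = 16$ ($B = 7 + 3 \cdot 3 = 7 + 9 = 16$)
$B^{2} = 16^{2} = 256$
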